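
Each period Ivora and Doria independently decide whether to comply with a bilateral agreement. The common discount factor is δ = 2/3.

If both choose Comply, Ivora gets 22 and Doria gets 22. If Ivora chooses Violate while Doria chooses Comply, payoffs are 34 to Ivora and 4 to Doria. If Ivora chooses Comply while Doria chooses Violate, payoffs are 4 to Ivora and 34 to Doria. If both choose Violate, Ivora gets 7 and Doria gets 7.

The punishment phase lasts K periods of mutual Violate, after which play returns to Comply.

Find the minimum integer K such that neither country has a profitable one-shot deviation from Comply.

Need Σ_{k=1}^{K} δ^k ≥ (34−22)/(22−7) = 0.8000 at δ = 2/3.
At K = 1 the sum is 0.6667 < 0.8000; at K = 2 it is 1.1111 ≥ 0.8000.
So the minimum punishment length is K = 2.

2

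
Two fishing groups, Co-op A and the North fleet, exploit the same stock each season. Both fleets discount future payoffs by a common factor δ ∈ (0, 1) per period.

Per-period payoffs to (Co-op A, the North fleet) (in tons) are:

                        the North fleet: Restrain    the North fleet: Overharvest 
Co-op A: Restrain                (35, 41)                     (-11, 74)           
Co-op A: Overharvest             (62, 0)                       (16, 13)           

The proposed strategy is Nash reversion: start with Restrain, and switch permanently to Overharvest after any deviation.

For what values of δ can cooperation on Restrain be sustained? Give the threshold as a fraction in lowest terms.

27/46

Co-op A's threshold: (62−35)/(62−16) = 27/46.
the North fleet's threshold: (74−41)/(74−13) = 33/61.
27/46 > 33/61, so Co-op A binds and δ* = 27/46.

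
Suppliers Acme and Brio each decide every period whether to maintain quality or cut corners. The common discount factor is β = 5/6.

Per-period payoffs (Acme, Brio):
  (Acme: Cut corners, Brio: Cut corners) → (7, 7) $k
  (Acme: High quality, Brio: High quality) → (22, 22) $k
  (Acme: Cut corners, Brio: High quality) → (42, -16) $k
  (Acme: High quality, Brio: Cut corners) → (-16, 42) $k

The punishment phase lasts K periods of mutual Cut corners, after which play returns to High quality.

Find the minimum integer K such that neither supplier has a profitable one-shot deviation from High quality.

2

IC: β(1−β^K)/(1−β) ≥ (42−22)/(22−7) = 4/3.
With β = 5/6: need 1 − β^K ≥ 4/3·(1−5/6)/(5/6), i.e. β^K ≤ 0.7333.
Since (5/6)^1 = 0.8333 and (5/6)^2 = 0.6944, the smallest such K is 2.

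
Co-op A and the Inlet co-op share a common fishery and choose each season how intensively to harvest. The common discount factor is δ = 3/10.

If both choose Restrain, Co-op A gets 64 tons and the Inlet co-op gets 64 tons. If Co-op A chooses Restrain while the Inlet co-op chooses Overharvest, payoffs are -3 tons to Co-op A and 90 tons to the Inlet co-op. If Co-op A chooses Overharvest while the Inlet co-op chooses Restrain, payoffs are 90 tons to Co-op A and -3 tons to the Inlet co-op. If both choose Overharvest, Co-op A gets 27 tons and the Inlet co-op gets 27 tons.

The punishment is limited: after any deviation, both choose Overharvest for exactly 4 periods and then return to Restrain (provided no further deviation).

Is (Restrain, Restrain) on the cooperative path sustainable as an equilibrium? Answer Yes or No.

No

IC: δ+…+δ^4 ≥ (90−64)/(64−27) = 26/37.
At δ = 3/10: partial sum = 0.4251 < 0.7027. Cooperation not sustainable.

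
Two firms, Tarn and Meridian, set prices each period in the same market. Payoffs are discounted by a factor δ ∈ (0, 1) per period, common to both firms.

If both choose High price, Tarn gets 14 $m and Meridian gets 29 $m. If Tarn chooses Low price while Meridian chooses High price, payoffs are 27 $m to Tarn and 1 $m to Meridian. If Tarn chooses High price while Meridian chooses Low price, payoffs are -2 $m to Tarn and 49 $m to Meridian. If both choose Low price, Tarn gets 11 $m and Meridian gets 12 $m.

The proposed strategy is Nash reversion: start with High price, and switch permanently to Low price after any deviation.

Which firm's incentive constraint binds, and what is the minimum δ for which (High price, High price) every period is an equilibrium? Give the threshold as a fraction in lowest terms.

Tarn; δ ≥ 13/16

Tarn's threshold: (27−14)/(27−11) = 13/16.
Meridian's threshold: (49−29)/(49−12) = 20/37.
13/16 > 20/37, so Tarn binds and δ* = 13/16.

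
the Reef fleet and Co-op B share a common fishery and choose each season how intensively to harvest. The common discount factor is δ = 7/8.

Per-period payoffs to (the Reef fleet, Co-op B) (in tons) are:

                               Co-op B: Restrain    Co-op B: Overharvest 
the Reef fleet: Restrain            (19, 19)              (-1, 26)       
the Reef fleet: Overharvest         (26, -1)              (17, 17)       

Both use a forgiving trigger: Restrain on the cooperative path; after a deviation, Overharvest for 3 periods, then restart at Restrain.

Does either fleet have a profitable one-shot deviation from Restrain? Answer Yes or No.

Comparing payoff streams over the 4 periods until play realigns: cooperate → 19(1+δ+…+δ^3); deviate → 26 + 17(δ+…+δ^3).
Cooperation is sustained iff (19−17)(δ+…+δ^3) ≥ 26−19.
δ+…+δ^3 = 7/8·(1−(7/8)^3)/(1−7/8) = 2.3105, and (26−19)/(19−17) = 3.5000.
2.3105 < 3.5000, so cooperation is not sustainable.

Yes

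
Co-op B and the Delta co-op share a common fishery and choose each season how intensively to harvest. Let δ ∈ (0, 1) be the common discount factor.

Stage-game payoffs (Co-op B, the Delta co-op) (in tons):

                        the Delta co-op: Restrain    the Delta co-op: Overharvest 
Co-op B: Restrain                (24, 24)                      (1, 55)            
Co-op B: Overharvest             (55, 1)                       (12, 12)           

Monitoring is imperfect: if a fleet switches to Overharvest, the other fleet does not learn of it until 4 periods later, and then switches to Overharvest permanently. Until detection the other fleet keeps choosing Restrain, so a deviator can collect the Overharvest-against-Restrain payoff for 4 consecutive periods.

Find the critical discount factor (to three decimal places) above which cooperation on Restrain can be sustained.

0.921

Deviating for the 4 undetected periods gains 55−24 = 31 per period over cooperation, then loses 24−12 = 12 per period forever once punishment starts.
Gain: 31(1 + δ + … + δ^3); loss: 12·δ^4/(1−δ).
No profitable deviation ⇔ 31(1−δ^4) ≤ 12·δ^4, i.e. δ^4 ≥ 31/(31+12) = 31/43.
Hence δ ≥ (31/43)^(1/4) ≈ 0.921.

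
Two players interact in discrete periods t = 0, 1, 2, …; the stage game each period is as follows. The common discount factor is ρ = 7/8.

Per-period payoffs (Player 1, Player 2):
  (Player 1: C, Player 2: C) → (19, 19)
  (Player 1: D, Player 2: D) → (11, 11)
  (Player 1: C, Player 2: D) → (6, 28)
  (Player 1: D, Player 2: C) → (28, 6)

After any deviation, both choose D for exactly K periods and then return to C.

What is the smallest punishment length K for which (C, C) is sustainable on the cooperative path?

2

No profitable deviation requires (19−11)(ρ+…+ρ^K) ≥ 28−19, i.e. ρ+…+ρ^K ≥ 9/8 ≈ 1.1250.
With ρ = 7/8, the partial sums are K=1: 0.8750, K=2: 1.6406.
K = 2 is the first length at which the sum reaches 1.1250.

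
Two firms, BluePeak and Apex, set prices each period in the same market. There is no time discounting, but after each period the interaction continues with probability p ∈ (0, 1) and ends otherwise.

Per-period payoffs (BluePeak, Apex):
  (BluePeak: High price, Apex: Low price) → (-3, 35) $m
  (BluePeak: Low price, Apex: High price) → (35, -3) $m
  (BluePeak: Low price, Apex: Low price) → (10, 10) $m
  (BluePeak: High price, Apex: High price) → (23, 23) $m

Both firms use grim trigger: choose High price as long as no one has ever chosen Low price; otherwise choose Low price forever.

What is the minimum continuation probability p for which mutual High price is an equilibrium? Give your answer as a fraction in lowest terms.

12/25

With no time discounting, the continuation probability p plays the role of the discount factor.
Grim-trigger IC: 23/(1−p) ≥ 35 + 10p/(1−p) ⇒ p ≥ (35−23)/(35−10) = 12/25.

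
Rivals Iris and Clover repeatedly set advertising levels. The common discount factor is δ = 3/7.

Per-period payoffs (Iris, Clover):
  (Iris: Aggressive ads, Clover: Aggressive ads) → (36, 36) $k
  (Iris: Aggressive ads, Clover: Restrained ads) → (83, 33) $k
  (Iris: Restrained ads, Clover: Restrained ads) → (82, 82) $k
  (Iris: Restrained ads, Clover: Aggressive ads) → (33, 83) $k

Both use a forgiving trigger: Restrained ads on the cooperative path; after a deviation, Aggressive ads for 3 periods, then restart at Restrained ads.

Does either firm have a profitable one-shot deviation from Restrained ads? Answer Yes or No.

A one-shot deviation gives 83 now, then 36 for 3 periods, then back to 82.
Gain from deviating: (83−82) today; loss: (82−36) in each of the next 3 periods.
No-deviation condition: (82−36)(δ+…+δ^3) ≥ 83−82, i.e. δ+…+δ^3 ≥ 1/46.
At δ = 3/7: δ+…+δ^3 = 0.6910 ≥ 0.0217.
So cooperation is sustainable.

No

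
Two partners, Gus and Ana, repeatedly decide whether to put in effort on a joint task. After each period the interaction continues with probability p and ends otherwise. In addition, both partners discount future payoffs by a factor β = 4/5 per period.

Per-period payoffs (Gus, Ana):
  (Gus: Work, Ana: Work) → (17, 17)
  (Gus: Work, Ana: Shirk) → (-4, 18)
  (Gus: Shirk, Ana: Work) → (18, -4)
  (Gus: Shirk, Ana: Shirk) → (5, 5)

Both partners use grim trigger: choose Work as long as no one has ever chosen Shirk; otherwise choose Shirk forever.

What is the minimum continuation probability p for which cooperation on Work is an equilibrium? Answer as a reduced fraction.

With continuation probability p and discount β, the effective per-period discount factor is βp.
Grim-trigger IC: βp ≥ (18−17)/(18−5) = 1/13.
So p ≥ (1/13)/(4/5) = 5/52.

5/52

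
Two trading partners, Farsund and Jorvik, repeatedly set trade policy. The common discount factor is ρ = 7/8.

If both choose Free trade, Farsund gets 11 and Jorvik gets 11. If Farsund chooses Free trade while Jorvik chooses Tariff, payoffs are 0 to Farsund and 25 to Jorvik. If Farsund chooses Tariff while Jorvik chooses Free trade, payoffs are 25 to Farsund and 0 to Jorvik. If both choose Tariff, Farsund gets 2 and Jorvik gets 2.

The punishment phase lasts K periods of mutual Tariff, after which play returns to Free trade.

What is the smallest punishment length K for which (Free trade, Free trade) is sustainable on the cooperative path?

2

No profitable deviation requires (11−2)(ρ+…+ρ^K) ≥ 25−11, i.e. ρ+…+ρ^K ≥ 14/9 ≈ 1.5556.
With ρ = 7/8, the partial sums are K=1: 0.8750, K=2: 1.6406.
K = 2 is the first length at which the sum reaches 1.5556.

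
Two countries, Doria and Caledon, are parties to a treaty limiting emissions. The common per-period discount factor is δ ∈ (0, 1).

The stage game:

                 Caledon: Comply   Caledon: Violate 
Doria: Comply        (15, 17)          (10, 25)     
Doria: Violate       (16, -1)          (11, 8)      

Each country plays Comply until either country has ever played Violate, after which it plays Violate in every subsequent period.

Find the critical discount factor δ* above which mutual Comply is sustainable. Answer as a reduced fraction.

8/17

Doria: cooperation gives 15 each period; deviation gives 16 once then 11 forever.
  15/(1−δ) ≥ 16 + 11δ/(1−δ) ⇒ δ ≥ 1/5.
Caledon: cooperation gives 17 each period; deviation gives 25 once then 8 forever.
  δ ≥ 8/17.
Both must hold, so the binding constraint is Caledon's: δ ≥ 8/17.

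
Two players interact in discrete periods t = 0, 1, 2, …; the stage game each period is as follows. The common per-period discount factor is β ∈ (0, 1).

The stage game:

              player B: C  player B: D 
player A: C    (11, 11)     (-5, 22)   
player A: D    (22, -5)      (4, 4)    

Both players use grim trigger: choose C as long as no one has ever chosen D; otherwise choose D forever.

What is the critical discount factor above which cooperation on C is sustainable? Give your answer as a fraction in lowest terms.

Under grim trigger the critical discount factor is (T−C)/(T−P) with T = 22, C = 11, P = 4.
β* = (22−11)/(22−4) = 11/18.

11/18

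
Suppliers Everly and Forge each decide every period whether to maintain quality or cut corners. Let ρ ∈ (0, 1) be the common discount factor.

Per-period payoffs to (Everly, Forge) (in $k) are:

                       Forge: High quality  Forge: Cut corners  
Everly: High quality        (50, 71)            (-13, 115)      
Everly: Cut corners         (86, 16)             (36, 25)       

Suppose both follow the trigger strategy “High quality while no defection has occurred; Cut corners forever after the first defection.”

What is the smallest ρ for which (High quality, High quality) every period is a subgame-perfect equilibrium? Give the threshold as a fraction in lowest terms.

Everly's threshold: (86−50)/(86−36) = 18/25.
Forge's threshold: (115−71)/(115−25) = 22/45.
18/25 > 22/45, so Everly binds and ρ* = 18/25.

18/25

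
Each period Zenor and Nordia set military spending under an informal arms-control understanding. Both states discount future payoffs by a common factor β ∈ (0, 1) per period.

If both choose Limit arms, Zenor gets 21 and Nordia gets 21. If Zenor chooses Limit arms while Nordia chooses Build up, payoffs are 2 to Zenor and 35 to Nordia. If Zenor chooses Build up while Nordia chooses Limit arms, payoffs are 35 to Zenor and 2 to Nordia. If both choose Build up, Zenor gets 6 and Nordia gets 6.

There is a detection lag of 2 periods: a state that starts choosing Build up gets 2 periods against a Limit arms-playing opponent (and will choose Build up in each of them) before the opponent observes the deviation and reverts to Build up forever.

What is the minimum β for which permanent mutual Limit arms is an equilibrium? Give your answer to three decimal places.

The best deviation is to choose Build up for all 2 undetected periods, earning 35 each, then 6 forever once detected.
Deviation value: 35(1−β^2)/(1−β) + 6β^2/(1−β); cooperation value: 21/(1−β).
IC: 21 ≥ 35(1−β^2) + 6β^2 = 35 − 29β^2.
So β^2 ≥ 14/29, giving β ≥ (14/29)^(1/2) ≈ 0.695.

0.695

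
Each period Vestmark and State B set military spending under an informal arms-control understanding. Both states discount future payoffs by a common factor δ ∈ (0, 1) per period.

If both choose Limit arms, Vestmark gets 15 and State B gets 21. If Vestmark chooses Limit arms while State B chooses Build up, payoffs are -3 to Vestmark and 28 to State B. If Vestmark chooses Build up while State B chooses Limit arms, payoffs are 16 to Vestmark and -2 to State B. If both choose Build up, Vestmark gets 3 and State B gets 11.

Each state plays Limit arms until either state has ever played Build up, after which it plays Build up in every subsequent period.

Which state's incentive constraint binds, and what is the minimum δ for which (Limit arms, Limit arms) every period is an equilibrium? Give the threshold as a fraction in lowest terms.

Vestmark's threshold: (16−15)/(16−3) = 1/13.
State B's threshold: (28−21)/(28−11) = 7/17.
1/13 < 7/17, so State B binds and δ* = 7/17.

State B; δ ≥ 7/17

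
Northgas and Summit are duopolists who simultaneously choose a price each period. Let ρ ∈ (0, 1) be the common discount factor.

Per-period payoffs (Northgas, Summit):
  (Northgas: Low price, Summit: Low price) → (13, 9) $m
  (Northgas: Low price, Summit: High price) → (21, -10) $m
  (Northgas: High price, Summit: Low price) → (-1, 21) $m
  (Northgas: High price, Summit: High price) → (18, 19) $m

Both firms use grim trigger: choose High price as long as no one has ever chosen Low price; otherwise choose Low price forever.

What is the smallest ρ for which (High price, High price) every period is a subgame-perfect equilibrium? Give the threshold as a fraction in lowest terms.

3/8

For Northgas: deviation gain 21−18 = 3, per-period punishment loss 18−13 = 5. IC gives ρ ≥ 3/8.
For Summit: gain 2, loss 10 per period, so ρ ≥ 2/12 = 1/6.
The tighter constraint is Northgas's, so cooperation needs ρ ≥ 3/8.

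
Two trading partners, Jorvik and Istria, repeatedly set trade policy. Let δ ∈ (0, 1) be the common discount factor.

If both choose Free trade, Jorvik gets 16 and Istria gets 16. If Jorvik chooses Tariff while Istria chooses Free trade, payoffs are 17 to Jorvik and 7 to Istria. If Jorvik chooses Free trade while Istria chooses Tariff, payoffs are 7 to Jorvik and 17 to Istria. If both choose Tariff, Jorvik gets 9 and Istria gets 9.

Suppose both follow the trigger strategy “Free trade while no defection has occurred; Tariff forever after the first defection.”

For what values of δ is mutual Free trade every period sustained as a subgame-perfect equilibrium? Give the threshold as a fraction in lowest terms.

1/8

16/(1−δ) ≥ 17 + 9δ/(1−δ)
16 ≥ 17 − 8δ
δ ≥ 1/8.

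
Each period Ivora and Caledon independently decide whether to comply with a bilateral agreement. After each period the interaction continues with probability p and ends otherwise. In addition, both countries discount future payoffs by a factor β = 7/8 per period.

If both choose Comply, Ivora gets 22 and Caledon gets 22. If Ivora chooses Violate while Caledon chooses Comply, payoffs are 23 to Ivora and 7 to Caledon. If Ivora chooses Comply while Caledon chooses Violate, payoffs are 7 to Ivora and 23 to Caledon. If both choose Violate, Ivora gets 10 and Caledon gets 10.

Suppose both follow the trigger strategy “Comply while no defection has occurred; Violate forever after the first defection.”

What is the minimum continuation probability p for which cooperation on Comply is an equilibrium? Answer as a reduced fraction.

With continuation probability p and discount β, the effective per-period discount factor is βp.
Grim-trigger IC: βp ≥ (23−22)/(23−10) = 1/13.
So p ≥ (1/13)/(7/8) = 8/91.

8/91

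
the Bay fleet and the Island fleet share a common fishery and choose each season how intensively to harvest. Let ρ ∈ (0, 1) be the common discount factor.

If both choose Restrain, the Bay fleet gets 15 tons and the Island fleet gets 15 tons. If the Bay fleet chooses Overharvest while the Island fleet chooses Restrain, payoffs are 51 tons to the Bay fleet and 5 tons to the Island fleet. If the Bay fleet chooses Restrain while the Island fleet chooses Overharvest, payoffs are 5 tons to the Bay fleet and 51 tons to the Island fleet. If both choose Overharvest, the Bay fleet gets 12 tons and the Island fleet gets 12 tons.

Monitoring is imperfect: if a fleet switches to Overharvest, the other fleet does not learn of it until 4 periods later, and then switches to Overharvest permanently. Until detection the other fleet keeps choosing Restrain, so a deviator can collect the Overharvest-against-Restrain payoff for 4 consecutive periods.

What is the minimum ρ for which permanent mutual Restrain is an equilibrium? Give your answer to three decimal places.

A deviator earns 51 for 4 periods, then 12 forever; cooperating earns 15 forever. Multiplying the IC by (1−ρ):
15 ≥ 51(1−ρ^4) + 12ρ^4, so 39·ρ^4 ≥ 36 and ρ^4 ≥ 12/13.
ρ ≥ (12/13)^(1/4) ≈ 0.980.

0.980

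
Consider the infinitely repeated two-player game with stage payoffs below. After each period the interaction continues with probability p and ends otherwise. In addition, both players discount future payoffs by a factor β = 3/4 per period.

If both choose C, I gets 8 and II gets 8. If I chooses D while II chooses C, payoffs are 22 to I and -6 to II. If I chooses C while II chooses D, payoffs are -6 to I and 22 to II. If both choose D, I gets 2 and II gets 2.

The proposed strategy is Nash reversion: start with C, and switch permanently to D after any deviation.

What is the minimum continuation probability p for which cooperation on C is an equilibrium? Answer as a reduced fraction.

14/15

With continuation probability p and discount β, the effective per-period discount factor is βp.
Grim-trigger IC: βp ≥ (22−8)/(22−2) = 7/10.
So p ≥ (7/10)/(3/4) = 14/15.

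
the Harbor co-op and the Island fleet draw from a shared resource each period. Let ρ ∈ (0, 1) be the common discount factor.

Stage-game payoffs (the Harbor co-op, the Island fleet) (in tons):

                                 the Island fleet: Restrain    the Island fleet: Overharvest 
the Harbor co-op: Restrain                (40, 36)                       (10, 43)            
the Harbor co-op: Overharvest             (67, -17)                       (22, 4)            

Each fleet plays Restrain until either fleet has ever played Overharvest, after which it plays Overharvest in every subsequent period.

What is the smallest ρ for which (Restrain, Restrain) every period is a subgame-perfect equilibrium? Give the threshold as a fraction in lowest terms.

the Harbor co-op's threshold: (67−40)/(67−22) = 3/5.
the Island fleet's threshold: (43−36)/(43−4) = 7/39.
3/5 > 7/39, so the Harbor co-op binds and ρ* = 3/5.

3/5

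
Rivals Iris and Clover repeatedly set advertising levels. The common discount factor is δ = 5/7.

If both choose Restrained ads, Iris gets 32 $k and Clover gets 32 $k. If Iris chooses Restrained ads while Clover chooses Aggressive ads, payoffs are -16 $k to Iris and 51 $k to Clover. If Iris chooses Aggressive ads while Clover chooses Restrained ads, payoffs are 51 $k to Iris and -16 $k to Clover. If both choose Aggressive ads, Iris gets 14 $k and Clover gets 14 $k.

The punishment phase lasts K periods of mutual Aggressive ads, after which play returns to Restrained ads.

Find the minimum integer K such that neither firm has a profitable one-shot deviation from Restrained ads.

2

Need Σ_{k=1}^{K} δ^k ≥ (51−32)/(32−14) = 1.0556 at δ = 5/7.
At K = 1 the sum is 0.7143 < 1.0556; at K = 2 it is 1.2245 ≥ 1.0556.
So the minimum punishment length is K = 2.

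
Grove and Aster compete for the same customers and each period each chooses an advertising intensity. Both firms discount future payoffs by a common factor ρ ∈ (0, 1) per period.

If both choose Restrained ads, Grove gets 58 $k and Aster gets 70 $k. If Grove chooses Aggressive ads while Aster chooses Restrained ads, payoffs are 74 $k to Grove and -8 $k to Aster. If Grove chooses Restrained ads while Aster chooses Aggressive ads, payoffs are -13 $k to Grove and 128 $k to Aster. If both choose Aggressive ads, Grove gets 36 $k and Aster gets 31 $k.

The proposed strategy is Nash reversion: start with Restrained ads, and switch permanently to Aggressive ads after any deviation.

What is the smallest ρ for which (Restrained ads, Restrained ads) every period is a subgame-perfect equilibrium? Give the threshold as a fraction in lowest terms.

Grove: cooperation gives 58 each period; deviation gives 74 once then 36 forever.
  58/(1−ρ) ≥ 74 + 36ρ/(1−ρ) ⇒ ρ ≥ 16/38 = 8/19.
Aster: cooperation gives 70 each period; deviation gives 128 once then 31 forever.
  ρ ≥ 58/97.
Both must hold, so the binding constraint is Aster's: ρ ≥ 58/97.

58/97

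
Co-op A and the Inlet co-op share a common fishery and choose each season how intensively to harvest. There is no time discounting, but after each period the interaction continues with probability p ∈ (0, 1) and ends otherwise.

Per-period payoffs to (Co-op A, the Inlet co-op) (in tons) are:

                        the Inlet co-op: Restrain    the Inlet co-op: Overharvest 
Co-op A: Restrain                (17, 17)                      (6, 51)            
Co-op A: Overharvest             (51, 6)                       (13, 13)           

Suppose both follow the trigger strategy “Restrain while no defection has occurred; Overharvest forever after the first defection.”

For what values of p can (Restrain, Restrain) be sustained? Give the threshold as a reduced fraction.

17/19

Expected cooperation value is 17 + p·17 + p²·17 + … = 17/(1−p); deviation gives 51 + p·13/(1−p).
17 ≥ 51(1−p) + 13p ⇒ 38p ≥ 34 ⇒ p ≥ 34/38 = 17/19.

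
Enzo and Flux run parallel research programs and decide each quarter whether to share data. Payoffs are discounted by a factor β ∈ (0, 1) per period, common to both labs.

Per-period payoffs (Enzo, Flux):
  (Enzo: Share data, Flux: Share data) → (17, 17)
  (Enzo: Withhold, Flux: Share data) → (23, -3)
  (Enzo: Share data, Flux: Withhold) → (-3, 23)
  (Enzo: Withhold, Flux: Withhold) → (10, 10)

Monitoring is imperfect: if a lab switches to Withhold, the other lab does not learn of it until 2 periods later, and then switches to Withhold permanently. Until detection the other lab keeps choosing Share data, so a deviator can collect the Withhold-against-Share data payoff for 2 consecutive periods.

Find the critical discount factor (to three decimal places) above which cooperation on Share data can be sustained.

0.679

The best deviation is to choose Withhold for all 2 undetected periods, earning 23 each, then 10 forever once detected.
Deviation value: 23(1−β^2)/(1−β) + 10β^2/(1−β); cooperation value: 17/(1−β).
IC: 17 ≥ 23(1−β^2) + 10β^2 = 23 − 13β^2.
So β^2 ≥ 6/13, giving β ≥ (6/13)^(1/2) ≈ 0.679.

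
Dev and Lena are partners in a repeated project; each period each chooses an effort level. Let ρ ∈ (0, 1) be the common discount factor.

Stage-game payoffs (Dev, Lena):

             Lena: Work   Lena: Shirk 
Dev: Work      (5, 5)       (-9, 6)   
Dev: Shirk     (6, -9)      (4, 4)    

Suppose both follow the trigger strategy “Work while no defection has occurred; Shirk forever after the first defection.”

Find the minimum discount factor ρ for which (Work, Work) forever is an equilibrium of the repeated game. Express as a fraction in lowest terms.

1/2

5/(1−ρ) ≥ 6 + 4ρ/(1−ρ)
5 ≥ 6 − 2ρ
ρ ≥ 1/2.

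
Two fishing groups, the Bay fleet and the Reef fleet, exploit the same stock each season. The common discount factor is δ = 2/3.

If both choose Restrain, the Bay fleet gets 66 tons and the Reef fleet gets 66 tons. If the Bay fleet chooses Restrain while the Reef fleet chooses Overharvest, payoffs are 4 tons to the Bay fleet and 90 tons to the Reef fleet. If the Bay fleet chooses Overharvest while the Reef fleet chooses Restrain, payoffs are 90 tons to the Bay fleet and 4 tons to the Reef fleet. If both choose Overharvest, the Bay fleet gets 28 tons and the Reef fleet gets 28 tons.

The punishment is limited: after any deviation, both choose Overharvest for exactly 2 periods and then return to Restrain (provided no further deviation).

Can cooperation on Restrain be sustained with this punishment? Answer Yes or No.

Comparing payoff streams over the 3 periods until play realigns: cooperate → 66(1+δ+…+δ^2); deviate → 90 + 28(δ+…+δ^2).
Cooperation is sustained iff (66−28)(δ+…+δ^2) ≥ 90−66.
δ+…+δ^2 = 2/3·(1−(2/3)^2)/(1−2/3) = 1.1111, and (90−66)/(66−28) = 0.6316.
1.1111 ≥ 0.6316, so cooperation is sustainable.

Yes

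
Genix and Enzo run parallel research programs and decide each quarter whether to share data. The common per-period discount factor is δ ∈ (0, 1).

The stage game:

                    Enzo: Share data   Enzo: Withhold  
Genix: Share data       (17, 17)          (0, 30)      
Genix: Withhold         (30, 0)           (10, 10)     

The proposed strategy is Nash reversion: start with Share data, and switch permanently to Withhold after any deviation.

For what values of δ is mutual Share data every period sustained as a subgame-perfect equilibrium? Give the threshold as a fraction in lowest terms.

13/20

Under grim trigger the critical discount factor is (T−C)/(T−P) with T = 30, C = 17, P = 10.
δ* = (30−17)/(30−10) = 13/20.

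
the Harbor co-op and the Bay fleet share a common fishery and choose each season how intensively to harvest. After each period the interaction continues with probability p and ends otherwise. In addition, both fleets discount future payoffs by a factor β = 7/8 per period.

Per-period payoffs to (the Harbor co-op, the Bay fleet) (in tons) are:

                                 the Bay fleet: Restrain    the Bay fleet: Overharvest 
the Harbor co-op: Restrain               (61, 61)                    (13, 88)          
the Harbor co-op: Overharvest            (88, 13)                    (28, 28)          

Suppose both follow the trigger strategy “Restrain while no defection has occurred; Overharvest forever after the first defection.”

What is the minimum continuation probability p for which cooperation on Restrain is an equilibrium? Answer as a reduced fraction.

With continuation probability p and discount β, the effective per-period discount factor is βp.
Grim-trigger IC: βp ≥ (88−61)/(88−28) = 9/20.
So p ≥ (9/20)/(7/8) = 18/35.

18/35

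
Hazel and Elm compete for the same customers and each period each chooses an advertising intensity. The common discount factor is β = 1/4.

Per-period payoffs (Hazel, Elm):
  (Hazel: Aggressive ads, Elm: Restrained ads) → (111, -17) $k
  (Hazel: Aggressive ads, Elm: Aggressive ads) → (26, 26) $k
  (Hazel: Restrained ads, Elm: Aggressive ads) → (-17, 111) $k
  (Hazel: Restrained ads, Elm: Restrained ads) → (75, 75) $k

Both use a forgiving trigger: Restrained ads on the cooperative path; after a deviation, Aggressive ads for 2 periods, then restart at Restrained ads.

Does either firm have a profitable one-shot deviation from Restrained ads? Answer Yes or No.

IC: β+…+β^2 ≥ (111−75)/(75−26) = 36/49.
At β = 1/4: partial sum = 0.3125 < 0.7347. Cooperation not sustainable.

Yes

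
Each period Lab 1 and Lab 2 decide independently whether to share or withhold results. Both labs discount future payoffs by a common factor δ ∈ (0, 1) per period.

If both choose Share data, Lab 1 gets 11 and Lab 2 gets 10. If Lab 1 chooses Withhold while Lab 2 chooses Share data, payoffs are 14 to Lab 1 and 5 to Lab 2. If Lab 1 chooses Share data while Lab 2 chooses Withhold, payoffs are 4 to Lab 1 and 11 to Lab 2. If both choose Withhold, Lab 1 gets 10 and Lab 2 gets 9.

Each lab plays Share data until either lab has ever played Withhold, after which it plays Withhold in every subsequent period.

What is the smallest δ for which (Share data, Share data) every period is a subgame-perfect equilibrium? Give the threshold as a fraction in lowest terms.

3/4

Lab 1's threshold: (14−11)/(14−10) = 3/4.
Lab 2's threshold: (11−10)/(11−9) = 1/2.
3/4 > 1/2, so Lab 1 binds and δ* = 3/4.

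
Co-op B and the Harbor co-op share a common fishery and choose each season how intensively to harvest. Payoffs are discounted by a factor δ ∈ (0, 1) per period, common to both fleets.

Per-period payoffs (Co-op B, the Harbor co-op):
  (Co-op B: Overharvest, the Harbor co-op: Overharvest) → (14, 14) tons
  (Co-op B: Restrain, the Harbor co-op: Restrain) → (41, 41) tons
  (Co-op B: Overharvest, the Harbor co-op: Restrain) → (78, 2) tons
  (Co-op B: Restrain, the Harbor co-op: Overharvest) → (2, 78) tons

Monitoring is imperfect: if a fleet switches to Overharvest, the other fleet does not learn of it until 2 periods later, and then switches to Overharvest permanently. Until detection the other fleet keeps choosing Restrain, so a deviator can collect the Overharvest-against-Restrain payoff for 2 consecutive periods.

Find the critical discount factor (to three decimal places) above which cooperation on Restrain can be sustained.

0.760

The best deviation is to choose Overharvest for all 2 undetected periods, earning 78 each, then 14 forever once detected.
Deviation value: 78(1−δ^2)/(1−δ) + 14δ^2/(1−δ); cooperation value: 41/(1−δ).
IC: 41 ≥ 78(1−δ^2) + 14δ^2 = 78 − 64δ^2.
So δ^2 ≥ 37/64, giving δ ≥ (37/64)^(1/2) ≈ 0.760.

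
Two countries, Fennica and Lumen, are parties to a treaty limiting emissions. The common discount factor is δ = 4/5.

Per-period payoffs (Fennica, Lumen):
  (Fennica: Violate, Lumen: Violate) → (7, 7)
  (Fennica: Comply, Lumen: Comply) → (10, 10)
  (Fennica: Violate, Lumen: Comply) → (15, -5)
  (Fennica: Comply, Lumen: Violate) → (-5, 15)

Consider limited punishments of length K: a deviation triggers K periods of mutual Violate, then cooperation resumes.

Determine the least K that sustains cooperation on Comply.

Need Σ_{k=1}^{K} δ^k ≥ (15−10)/(10−7) = 1.6667 at δ = 4/5.
At K = 2 the sum is 1.4400 < 1.6667; at K = 3 it is 1.9520 ≥ 1.6667.
So the minimum punishment length is K = 3.

3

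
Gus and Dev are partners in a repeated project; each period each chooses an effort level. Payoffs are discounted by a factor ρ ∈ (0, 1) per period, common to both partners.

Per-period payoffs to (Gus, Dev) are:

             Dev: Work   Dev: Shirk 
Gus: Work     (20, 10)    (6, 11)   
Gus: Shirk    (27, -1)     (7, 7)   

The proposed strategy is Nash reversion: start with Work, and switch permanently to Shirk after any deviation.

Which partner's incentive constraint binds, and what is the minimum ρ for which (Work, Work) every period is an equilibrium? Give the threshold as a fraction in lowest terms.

Gus's threshold: (27−20)/(27−7) = 7/20.
Dev's threshold: (11−10)/(11−7) = 1/4.
7/20 > 1/4, so Gus binds and ρ* = 7/20.

Gus; ρ ≥ 7/20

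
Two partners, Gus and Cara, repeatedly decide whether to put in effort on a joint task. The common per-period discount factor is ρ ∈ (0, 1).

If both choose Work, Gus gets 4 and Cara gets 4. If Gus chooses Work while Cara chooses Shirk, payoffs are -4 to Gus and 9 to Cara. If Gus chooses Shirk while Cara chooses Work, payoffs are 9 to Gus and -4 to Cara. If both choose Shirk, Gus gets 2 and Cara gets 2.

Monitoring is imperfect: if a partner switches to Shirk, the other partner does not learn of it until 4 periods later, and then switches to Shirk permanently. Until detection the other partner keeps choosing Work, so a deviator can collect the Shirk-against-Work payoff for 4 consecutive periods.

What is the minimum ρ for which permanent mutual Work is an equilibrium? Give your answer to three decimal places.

0.919

The best deviation is to choose Shirk for all 4 undetected periods, earning 9 each, then 2 forever once detected.
Deviation value: 9(1−ρ^4)/(1−ρ) + 2ρ^4/(1−ρ); cooperation value: 4/(1−ρ).
IC: 4 ≥ 9(1−ρ^4) + 2ρ^4 = 9 − 7ρ^4.
So ρ^4 ≥ 5/7, giving ρ ≥ (5/7)^(1/4) ≈ 0.919.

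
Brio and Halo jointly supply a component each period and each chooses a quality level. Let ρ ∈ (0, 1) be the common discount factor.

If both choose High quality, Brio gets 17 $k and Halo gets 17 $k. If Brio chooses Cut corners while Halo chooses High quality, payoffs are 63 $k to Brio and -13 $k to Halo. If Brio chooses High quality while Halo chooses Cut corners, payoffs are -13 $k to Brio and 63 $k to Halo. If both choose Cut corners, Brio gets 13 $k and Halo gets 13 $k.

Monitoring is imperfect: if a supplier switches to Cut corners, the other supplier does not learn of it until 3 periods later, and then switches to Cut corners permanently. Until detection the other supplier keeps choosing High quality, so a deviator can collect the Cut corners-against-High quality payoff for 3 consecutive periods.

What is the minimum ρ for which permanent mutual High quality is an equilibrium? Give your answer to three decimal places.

Deviating for the 3 undetected periods gains 63−17 = 46 per period over cooperation, then loses 17−13 = 4 per period forever once punishment starts.
Gain: 46(1 + ρ + … + ρ^2); loss: 4·ρ^3/(1−ρ).
No profitable deviation ⇔ 46(1−ρ^3) ≤ 4·ρ^3, i.e. ρ^3 ≥ 46/(46+4) = 23/25.
Hence ρ ≥ (23/25)^(1/3) ≈ 0.973.

0.973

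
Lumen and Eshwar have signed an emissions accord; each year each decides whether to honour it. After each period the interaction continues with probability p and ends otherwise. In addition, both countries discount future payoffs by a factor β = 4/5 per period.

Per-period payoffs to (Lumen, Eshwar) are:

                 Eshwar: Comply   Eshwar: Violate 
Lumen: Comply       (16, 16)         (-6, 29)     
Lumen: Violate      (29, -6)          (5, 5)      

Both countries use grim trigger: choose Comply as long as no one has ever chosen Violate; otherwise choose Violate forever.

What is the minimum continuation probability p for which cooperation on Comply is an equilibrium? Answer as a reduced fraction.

Expected continuation weight on next period's payoff is β·p = 4/5·p, which plays the role of the discount factor.
Cooperation requires 4/5·p ≥ (29−16)/(29−5) = 13/24, hence p ≥ 65/96.

65/96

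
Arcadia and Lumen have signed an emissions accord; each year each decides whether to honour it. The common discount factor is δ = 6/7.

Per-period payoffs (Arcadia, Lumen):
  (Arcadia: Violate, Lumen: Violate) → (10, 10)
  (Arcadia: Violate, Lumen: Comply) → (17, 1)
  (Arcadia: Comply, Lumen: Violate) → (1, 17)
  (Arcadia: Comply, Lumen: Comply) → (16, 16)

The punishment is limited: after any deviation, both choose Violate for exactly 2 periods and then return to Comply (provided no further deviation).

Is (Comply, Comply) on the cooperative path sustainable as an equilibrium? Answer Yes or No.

Comparing payoff streams over the 3 periods until play realigns: cooperate → 16(1+δ+…+δ^2); deviate → 17 + 10(δ+…+δ^2).
Cooperation is sustained iff (16−10)(δ+…+δ^2) ≥ 17−16.
δ+…+δ^2 = 6/7·(1−(6/7)^2)/(1−6/7) = 1.5918, and (17−16)/(16−10) = 0.1667.
1.5918 ≥ 0.1667, so cooperation is sustainable.

Yes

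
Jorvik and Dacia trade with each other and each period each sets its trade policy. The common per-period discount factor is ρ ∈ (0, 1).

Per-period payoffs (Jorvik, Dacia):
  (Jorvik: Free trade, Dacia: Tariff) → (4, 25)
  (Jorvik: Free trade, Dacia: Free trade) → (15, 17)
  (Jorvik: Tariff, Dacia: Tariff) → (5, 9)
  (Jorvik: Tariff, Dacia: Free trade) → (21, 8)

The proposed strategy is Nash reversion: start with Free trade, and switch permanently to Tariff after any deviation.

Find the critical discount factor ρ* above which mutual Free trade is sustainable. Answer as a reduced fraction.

1/2

Jorvik's threshold: (21−15)/(21−5) = 3/8.
Dacia's threshold: (25−17)/(25−9) = 1/2.
3/8 < 1/2, so Dacia binds and ρ* = 1/2.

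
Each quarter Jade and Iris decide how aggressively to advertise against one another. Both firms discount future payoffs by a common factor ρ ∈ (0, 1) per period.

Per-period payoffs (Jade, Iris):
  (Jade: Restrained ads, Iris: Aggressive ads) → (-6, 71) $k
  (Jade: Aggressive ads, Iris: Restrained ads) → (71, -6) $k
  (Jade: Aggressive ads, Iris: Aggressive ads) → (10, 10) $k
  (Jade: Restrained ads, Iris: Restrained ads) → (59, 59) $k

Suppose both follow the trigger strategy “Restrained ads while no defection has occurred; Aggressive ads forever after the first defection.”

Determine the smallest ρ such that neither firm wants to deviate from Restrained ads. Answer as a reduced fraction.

12/61

One-period gain from deviating is 71 − 59 = 12. The loss is 59 − 10 = 49 in every subsequent period, with present value 49·ρ/(1−ρ).
Deviation is unprofitable when 49·ρ/(1−ρ) ≥ 12, i.e. ρ/(1−ρ) ≥ 12/49.
Equivalently ρ ≥ 12/(12+49) = 12/61.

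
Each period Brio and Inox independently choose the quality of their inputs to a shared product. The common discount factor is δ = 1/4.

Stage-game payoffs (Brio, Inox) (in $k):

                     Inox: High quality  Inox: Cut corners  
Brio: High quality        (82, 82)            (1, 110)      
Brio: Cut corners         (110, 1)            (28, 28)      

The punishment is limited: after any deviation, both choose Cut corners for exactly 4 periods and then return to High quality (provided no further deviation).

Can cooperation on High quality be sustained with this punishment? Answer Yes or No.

A one-shot deviation gives 110 now, then 28 for 4 periods, then back to 82.
Gain from deviating: (110−82) today; loss: (82−28) in each of the next 4 periods.
No-deviation condition: (82−28)(δ+…+δ^4) ≥ 110−82, i.e. δ+…+δ^4 ≥ 14/27.
At δ = 1/4: δ+…+δ^4 = 0.3320 < 0.5185.
So cooperation is not sustainable.

No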